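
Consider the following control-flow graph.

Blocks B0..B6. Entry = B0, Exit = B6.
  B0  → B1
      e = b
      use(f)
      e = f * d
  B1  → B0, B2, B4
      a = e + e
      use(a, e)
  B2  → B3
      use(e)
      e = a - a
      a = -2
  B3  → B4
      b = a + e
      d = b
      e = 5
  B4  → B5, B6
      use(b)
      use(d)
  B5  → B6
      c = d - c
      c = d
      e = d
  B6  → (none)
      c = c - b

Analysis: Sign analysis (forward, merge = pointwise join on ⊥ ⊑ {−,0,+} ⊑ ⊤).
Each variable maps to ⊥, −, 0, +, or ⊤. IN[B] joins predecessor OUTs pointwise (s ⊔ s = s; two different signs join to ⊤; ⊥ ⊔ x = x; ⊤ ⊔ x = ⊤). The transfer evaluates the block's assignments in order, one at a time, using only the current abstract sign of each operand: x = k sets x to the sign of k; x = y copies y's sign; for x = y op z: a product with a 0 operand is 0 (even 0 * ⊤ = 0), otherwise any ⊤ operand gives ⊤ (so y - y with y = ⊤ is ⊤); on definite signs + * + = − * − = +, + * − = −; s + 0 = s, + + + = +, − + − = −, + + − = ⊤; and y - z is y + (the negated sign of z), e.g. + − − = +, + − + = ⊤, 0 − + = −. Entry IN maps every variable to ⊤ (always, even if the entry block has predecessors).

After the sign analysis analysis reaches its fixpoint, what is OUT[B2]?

Per-block solution:
  B0: | IN=(all ⊤) | OUT=(all ⊤)
  B1: | IN=(all ⊤) | OUT=(all ⊤)
  B2: | IN=(all ⊤) | OUT={a:-; rest ⊤}
  B3: | IN={a:-; rest ⊤} | OUT={a:-, e:+; rest ⊤}
  B4: | IN=(all ⊤) | OUT=(all ⊤)
  B5: | IN=(all ⊤) | OUT=(all ⊤)
  B6: | IN=(all ⊤) | OUT=(all ⊤)

Merge at B2: IN[B2] = OUT[B1] = {a: ⊤, b: ⊤, c: ⊤, d: ⊤, e: ⊤, f: ⊤}
Applying B2's transfer function to that IN value gives OUT[B2] (row B2 above).

Answer: {a: -, b: ⊤, c: ⊤, d: ⊤, e: ⊤, f: ⊤}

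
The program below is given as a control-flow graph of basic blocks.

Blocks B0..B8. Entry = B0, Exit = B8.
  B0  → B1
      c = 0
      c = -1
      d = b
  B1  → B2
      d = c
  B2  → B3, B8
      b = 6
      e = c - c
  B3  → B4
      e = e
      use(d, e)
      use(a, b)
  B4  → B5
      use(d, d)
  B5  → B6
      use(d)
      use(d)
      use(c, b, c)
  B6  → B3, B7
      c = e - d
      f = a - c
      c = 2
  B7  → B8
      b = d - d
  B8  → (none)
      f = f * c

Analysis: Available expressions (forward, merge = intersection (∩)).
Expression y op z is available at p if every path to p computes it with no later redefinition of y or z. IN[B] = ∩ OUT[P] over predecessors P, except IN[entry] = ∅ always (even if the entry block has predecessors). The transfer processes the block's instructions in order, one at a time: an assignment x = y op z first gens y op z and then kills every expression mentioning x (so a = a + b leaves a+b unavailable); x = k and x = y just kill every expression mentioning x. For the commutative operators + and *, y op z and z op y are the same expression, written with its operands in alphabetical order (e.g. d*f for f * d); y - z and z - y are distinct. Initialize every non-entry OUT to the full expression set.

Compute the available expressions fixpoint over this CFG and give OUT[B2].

Answer: {c-c}

Derivation:
Converged values:
  B0:  IN={}  OUT={}
  B1:  IN={}  OUT={}
  B2:  IN={}  OUT={c-c}
  B3:  IN={}  OUT={}
  B4:  IN={}  OUT={}
  B5:  IN={}  OUT={}
  B6:  IN={}  OUT={e-d}
  B7:  IN={e-d}  OUT={d-d, e-d}
  B8:  IN={}  OUT={}

Merge at B2: IN[B2] = OUT[B1] = {}
Applying B2's transfer function to that IN value gives OUT[B2] (row B2 above).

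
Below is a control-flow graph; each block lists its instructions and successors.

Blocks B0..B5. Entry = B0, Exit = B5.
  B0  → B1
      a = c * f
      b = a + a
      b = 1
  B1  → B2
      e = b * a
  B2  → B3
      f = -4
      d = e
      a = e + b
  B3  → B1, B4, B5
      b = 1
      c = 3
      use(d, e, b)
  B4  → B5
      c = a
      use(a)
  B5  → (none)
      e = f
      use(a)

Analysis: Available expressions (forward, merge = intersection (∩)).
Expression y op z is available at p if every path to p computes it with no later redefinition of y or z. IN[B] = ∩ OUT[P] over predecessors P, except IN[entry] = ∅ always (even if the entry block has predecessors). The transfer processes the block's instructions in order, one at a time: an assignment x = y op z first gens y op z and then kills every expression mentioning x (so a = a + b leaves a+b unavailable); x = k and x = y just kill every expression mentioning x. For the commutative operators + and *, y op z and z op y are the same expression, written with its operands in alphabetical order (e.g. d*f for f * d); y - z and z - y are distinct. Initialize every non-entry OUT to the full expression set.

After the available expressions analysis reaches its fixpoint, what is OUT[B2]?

Answer: {b+e}

Derivation:
Converged values:
  B0:  IN={}  OUT={a+a, c*f}
  B1:  IN={}  OUT={a*b}
  B2:  IN={a*b}  OUT={b+e}
  B3:  IN={b+e}  OUT={}
  B4:  IN={}  OUT={}
  B5:  IN={}  OUT={}

Merge at B2: IN[B2] = OUT[B1] = {a*b}
Applying B2's transfer function to that IN value gives OUT[B2] (row B2 above).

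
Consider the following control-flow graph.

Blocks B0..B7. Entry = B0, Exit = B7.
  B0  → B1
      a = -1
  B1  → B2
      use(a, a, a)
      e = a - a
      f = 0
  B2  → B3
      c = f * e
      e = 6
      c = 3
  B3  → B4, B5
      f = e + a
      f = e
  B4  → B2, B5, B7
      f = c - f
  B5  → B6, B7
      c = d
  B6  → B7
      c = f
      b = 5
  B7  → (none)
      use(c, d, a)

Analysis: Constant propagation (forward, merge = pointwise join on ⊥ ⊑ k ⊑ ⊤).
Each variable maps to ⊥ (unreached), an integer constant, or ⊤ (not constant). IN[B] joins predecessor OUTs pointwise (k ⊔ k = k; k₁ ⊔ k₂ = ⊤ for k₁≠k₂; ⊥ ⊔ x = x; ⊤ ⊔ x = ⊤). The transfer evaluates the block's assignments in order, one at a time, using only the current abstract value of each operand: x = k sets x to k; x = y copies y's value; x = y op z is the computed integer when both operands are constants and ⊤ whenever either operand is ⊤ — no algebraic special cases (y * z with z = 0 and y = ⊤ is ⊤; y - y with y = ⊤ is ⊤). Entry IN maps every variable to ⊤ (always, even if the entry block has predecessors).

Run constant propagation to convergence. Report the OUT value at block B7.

Fixpoint table:
  B0:  IN=(all ⊤)  OUT={a:-1; rest ⊤}
  B1:  IN={a:-1; rest ⊤}  OUT={a:-1, e:0, f:0; rest ⊤}
  B2:  IN={a:-1; rest ⊤}  OUT={a:-1, c:3, e:6; rest ⊤}
  B3:  IN={a:-1, c:3, e:6; rest ⊤}  OUT={a:-1, c:3, e:6, f:6; rest ⊤}
  B4:  IN={a:-1, c:3, e:6, f:6; rest ⊤}  OUT={a:-1, c:3, e:6, f:-3; rest ⊤}
  B5:  IN={a:-1, c:3, e:6; rest ⊤}  OUT={a:-1, e:6; rest ⊤}
  B6:  IN={a:-1, e:6; rest ⊤}  OUT={a:-1, b:5, e:6; rest ⊤}
  B7:  IN={a:-1, e:6; rest ⊤}  OUT={a:-1, e:6; rest ⊤}

Merge at B7: IN[B7] = OUT[B4] ⊔ OUT[B5] ⊔ OUT[B6] = {a: -1, b: ⊤, c: ⊤, d: ⊤, e: 6, f: ⊤}
Applying B7's transfer function to that IN value gives OUT[B7] (row B7 above).

Answer: {a: -1, b: ⊤, c: ⊤, d: ⊤, e: 6, f: ⊤}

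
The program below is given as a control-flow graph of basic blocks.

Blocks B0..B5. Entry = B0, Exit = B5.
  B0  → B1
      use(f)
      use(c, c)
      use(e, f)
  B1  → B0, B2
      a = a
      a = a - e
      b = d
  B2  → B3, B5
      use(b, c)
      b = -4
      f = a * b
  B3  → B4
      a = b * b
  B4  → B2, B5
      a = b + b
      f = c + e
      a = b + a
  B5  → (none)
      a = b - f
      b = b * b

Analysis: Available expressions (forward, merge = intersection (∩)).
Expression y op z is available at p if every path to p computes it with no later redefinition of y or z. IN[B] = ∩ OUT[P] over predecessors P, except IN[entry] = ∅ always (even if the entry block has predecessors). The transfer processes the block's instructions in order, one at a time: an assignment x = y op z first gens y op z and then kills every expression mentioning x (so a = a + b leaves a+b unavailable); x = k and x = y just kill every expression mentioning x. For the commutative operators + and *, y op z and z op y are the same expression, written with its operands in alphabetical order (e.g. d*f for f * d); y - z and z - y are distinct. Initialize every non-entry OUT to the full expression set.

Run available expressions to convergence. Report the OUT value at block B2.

Answer: {a*b}

Working:
Fixpoint table:
  B0: | IN={} | OUT={}
  B1: | IN={} | OUT={}
  B2: | IN={} | OUT={a*b}
  B3: | IN={a*b} | OUT={b*b}
  B4: | IN={b*b} | OUT={b*b, b+b, c+e}
  B5: | IN={} | OUT={}

Merge at B2: IN[B2] = OUT[B1] ∩ OUT[B4] = {}
Applying B2's transfer function to that IN value gives OUT[B2] (row B2 above).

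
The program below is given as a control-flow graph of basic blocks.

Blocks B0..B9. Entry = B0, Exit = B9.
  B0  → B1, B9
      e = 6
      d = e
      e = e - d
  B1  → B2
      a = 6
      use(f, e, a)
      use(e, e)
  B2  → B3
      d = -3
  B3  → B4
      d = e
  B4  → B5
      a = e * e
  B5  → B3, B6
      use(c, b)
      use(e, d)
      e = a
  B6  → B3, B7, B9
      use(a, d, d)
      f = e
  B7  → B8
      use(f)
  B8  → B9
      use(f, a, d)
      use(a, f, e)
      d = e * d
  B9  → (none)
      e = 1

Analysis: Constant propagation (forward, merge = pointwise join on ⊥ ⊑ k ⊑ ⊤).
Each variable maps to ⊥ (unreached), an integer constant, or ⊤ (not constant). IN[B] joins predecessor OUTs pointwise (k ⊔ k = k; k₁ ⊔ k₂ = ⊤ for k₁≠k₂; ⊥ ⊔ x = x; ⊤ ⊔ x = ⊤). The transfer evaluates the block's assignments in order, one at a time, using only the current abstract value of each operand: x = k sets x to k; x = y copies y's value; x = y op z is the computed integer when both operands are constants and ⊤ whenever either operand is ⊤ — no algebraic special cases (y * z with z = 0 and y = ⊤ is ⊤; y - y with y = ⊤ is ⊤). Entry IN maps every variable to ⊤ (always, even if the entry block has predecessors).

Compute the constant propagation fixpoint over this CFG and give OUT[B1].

Fixpoint table:
  B0: | IN=(all ⊤) | OUT={d:6, e:0; rest ⊤}
  B1: | IN={d:6, e:0; rest ⊤} | OUT={a:6, d:6, e:0; rest ⊤}
  B2: | IN={a:6, d:6, e:0; rest ⊤} | OUT={a:6, d:-3, e:0; rest ⊤}
  B3: | IN={e:0; rest ⊤} | OUT={d:0, e:0; rest ⊤}
  B4: | IN={d:0, e:0; rest ⊤} | OUT={a:0, d:0, e:0; rest ⊤}
  B5: | IN={a:0, d:0, e:0; rest ⊤} | OUT={a:0, d:0, e:0; rest ⊤}
  B6: | IN={a:0, d:0, e:0; rest ⊤} | OUT={a:0, d:0, e:0, f:0; rest ⊤}
  B7: | IN={a:0, d:0, e:0, f:0; rest ⊤} | OUT={a:0, d:0, e:0, f:0; rest ⊤}
  B8: | IN={a:0, d:0, e:0, f:0; rest ⊤} | OUT={a:0, d:0, e:0, f:0; rest ⊤}
  B9: | IN={e:0; rest ⊤} | OUT={e:1; rest ⊤}

Merge at B1: IN[B1] = OUT[B0] = {a: ⊤, b: ⊤, c: ⊤, d: 6, e: 0, f: ⊤}
Applying B1's transfer function to that IN value gives OUT[B1] (row B1 above).

Answer: {a: 6, b: ⊤, c: ⊤, d: 6, e: 0, f: ⊤}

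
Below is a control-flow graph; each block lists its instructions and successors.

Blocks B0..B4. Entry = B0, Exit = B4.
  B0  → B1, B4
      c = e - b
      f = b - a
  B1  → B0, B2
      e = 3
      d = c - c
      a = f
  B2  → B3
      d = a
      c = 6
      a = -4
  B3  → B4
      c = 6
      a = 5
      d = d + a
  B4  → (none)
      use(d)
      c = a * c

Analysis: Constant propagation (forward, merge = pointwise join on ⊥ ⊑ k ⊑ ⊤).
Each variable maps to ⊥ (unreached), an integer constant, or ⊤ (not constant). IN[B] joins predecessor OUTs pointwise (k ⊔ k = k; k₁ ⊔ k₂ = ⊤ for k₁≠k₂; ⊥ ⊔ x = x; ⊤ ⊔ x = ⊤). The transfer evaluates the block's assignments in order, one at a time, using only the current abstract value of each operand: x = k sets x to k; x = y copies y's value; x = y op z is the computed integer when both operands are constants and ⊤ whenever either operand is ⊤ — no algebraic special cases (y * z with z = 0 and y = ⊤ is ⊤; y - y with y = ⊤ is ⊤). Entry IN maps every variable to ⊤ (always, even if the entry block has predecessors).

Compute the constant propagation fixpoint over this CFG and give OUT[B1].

Answer: {a: ⊤, b: ⊤, c: ⊤, d: ⊤, e: 3, f: ⊤}

Working:
Per-block solution:
  B0: | IN=(all ⊤) | OUT=(all ⊤)
  B1: | IN=(all ⊤) | OUT={e:3; rest ⊤}
  B2: | IN={e:3; rest ⊤} | OUT={a:-4, c:6, e:3; rest ⊤}
  B3: | IN={a:-4, c:6, e:3; rest ⊤} | OUT={a:5, c:6, e:3; rest ⊤}
  B4: | IN=(all ⊤) | OUT=(all ⊤)

Merge at B1: IN[B1] = OUT[B0] = {a: ⊤, b: ⊤, c: ⊤, d: ⊤, e: ⊤, f: ⊤}
Applying B1's transfer function to that IN value gives OUT[B1] (row B1 above).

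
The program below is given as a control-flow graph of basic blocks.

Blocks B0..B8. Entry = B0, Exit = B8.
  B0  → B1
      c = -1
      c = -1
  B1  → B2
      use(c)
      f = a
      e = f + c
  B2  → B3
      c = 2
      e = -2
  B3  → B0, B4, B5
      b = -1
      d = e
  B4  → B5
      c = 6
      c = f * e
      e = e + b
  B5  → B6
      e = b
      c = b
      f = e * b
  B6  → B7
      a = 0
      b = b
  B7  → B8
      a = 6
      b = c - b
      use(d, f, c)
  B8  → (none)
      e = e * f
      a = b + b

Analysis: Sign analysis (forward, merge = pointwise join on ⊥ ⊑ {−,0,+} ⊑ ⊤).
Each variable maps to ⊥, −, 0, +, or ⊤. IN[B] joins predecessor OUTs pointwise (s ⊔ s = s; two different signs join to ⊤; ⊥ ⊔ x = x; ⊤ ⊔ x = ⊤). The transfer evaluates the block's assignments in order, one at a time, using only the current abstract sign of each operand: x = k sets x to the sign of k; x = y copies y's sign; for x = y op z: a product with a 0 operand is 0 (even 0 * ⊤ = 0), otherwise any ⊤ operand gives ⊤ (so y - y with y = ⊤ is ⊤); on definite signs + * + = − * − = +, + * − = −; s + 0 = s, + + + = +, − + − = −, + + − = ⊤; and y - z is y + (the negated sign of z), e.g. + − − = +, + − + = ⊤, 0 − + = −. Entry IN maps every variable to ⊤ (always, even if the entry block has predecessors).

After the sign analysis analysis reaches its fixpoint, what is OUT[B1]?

Fixpoint table:
  B0:   IN=(all ⊤)   OUT={c:-; rest ⊤}
  B1:   IN={c:-; rest ⊤}   OUT={c:-; rest ⊤}
  B2:   IN={c:-; rest ⊤}   OUT={c:+, e:-; rest ⊤}
  B3:   IN={c:+, e:-; rest ⊤}   OUT={b:-, c:+, d:-, e:-; rest ⊤}
  B4:   IN={b:-, c:+, d:-, e:-; rest ⊤}   OUT={b:-, d:-, e:-; rest ⊤}
  B5:   IN={b:-, d:-, e:-; rest ⊤}   OUT={b:-, c:-, d:-, e:-, f:+; rest ⊤}
  B6:   IN={b:-, c:-, d:-, e:-, f:+; rest ⊤}   OUT={a:0, b:-, c:-, d:-, e:-, f:+; rest ⊤}
  B7:   IN={a:0, b:-, c:-, d:-, e:-, f:+; rest ⊤}   OUT={a:+, c:-, d:-, e:-, f:+; rest ⊤}
  B8:   IN={a:+, c:-, d:-, e:-, f:+; rest ⊤}   OUT={c:-, d:-, e:-, f:+; rest ⊤}

Merge at B1: IN[B1] = OUT[B0] = {a: ⊤, b: ⊤, c: -, d: ⊤, e: ⊤, f: ⊤}
Applying B1's transfer function to that IN value gives OUT[B1] (row B1 above).

Answer: {a: ⊤, b: ⊤, c: -, d: ⊤, e: ⊤, f: ⊤}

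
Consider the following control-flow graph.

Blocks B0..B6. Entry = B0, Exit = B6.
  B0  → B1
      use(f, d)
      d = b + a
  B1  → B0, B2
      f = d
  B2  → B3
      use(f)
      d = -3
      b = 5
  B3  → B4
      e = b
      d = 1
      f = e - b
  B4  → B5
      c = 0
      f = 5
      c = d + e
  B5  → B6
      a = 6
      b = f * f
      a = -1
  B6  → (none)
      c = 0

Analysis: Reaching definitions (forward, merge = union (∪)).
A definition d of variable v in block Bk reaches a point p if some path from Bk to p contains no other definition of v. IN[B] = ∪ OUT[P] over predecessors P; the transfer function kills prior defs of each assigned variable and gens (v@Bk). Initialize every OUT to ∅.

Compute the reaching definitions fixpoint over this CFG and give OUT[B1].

Per-block solution:
  B0:  IN={d@B0, f@B1}  OUT={d@B0, f@B1}
  B1:  IN={d@B0, f@B1}  OUT={d@B0, f@B1}
  B2:  IN={d@B0, f@B1}  OUT={b@B2, d@B2, f@B1}
  B3:  IN={b@B2, d@B2, f@B1}  OUT={b@B2, d@B3, e@B3, f@B3}
  B4:  IN={b@B2, d@B3, e@B3, f@B3}  OUT={b@B2, c@B4, d@B3, e@B3, f@B4}
  B5:  IN={b@B2, c@B4, d@B3, e@B3, f@B4}  OUT={a@B5, b@B5, c@B4, d@B3, e@B3, f@B4}
  B6:  IN={a@B5, b@B5, c@B4, d@B3, e@B3, f@B4}  OUT={a@B5, b@B5, c@B6, d@B3, e@B3, f@B4}

Merge at B1: IN[B1] = OUT[B0] = {d@B0, f@B1}
Applying B1's transfer function to that IN value gives OUT[B1] (row B1 above).

Answer: {d@B0, f@B1}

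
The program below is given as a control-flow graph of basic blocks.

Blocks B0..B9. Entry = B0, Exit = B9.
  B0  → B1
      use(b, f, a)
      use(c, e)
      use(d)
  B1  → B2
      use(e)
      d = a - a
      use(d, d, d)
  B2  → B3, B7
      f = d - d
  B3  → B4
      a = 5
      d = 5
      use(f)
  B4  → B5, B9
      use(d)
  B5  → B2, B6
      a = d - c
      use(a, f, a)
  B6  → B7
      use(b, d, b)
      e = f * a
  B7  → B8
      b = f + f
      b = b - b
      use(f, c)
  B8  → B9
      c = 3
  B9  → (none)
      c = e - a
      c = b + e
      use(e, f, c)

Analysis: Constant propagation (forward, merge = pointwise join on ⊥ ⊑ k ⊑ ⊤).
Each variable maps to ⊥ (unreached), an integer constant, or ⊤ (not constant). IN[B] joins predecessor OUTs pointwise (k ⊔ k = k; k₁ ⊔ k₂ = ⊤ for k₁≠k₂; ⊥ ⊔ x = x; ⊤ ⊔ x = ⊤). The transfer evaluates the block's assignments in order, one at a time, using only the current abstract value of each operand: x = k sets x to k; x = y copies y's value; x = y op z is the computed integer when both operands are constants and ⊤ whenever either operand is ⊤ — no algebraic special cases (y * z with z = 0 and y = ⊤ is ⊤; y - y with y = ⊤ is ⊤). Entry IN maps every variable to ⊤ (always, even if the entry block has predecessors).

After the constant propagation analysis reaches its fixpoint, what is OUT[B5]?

Answer: {a: ⊤, b: ⊤, c: ⊤, d: 5, e: ⊤, f: ⊤}

Working:
Per-block solution:
  B0:  IN=(all ⊤)  OUT=(all ⊤)
  B1:  IN=(all ⊤)  OUT=(all ⊤)
  B2:  IN=(all ⊤)  OUT=(all ⊤)
  B3:  IN=(all ⊤)  OUT={a:5, d:5; rest ⊤}
  B4:  IN={a:5, d:5; rest ⊤}  OUT={a:5, d:5; rest ⊤}
  B5:  IN={a:5, d:5; rest ⊤}  OUT={d:5; rest ⊤}
  B6:  IN={d:5; rest ⊤}  OUT={d:5; rest ⊤}
  B7:  IN=(all ⊤)  OUT=(all ⊤)
  B8:  IN=(all ⊤)  OUT={c:3; rest ⊤}
  B9:  IN=(all ⊤)  OUT=(all ⊤)

Merge at B5: IN[B5] = OUT[B4] = {a: 5, b: ⊤, c: ⊤, d: 5, e: ⊤, f: ⊤}
Applying B5's transfer function to that IN value gives OUT[B5] (row B5 above).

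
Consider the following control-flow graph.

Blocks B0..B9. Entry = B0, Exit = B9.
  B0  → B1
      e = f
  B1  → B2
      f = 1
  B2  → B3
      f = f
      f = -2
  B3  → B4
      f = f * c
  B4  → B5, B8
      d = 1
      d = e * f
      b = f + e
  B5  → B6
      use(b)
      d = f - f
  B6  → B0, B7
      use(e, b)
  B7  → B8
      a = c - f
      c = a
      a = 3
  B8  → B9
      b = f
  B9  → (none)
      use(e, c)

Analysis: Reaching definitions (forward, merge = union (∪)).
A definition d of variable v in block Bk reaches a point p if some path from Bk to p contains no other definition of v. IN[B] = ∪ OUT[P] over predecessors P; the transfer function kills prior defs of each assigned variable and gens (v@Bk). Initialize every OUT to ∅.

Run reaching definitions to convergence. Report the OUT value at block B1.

Fixpoint table:
  B0: | IN={b@B4, d@B5, e@B0, f@B3} | OUT={b@B4, d@B5, e@B0, f@B3}
  B1: | IN={b@B4, d@B5, e@B0, f@B3} | OUT={b@B4, d@B5, e@B0, f@B1}
  B2: | IN={b@B4, d@B5, e@B0, f@B1} | OUT={b@B4, d@B5, e@B0, f@B2}
  B3: | IN={b@B4, d@B5, e@B0, f@B2} | OUT={b@B4, d@B5, e@B0, f@B3}
  B4: | IN={b@B4, d@B5, e@B0, f@B3} | OUT={b@B4, d@B4, e@B0, f@B3}
  B5: | IN={b@B4, d@B4, e@B0, f@B3} | OUT={b@B4, d@B5, e@B0, f@B3}
  B6: | IN={b@B4, d@B5, e@B0, f@B3} | OUT={b@B4, d@B5, e@B0, f@B3}
  B7: | IN={b@B4, d@B5, e@B0, f@B3} | OUT={a@B7, b@B4, c@B7, d@B5, e@B0, f@B3}
  B8: | IN={a@B7, b@B4, c@B7, d@B4, d@B5, e@B0, f@B3} | OUT={a@B7, b@B8, c@B7, d@B4, d@B5, e@B0, f@B3}
  B9: | IN={a@B7, b@B8, c@B7, d@B4, d@B5, e@B0, f@B3} | OUT={a@B7, b@B8, c@B7, d@B4, d@B5, e@B0, f@B3}

Merge at B1: IN[B1] = OUT[B0] = {b@B4, d@B5, e@B0, f@B3}
Applying B1's transfer function to that IN value gives OUT[B1] (row B1 above).

Answer: {b@B4, d@B5, e@B0, f@B1}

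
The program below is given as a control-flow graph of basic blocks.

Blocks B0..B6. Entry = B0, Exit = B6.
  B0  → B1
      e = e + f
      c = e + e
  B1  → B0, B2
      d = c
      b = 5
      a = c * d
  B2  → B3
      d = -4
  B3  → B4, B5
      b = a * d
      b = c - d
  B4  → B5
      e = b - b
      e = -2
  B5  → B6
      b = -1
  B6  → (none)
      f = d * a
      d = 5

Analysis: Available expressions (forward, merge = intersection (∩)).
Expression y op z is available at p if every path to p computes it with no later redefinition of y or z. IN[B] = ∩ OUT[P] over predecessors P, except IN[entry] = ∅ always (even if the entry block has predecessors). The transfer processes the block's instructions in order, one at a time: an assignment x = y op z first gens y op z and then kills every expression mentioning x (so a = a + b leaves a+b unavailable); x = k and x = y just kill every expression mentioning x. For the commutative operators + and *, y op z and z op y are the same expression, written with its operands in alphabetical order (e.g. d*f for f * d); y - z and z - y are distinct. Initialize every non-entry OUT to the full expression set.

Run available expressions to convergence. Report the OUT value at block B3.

Per-block solution:
  B0:   IN={}   OUT={e+e}
  B1:   IN={e+e}   OUT={c*d, e+e}
  B2:   IN={c*d, e+e}   OUT={e+e}
  B3:   IN={e+e}   OUT={a*d, c-d, e+e}
  B4:   IN={a*d, c-d, e+e}   OUT={a*d, b-b, c-d}
  B5:   IN={a*d, c-d}   OUT={a*d, c-d}
  B6:   IN={a*d, c-d}   OUT={}

Merge at B3: IN[B3] = OUT[B2] = {e+e}
Applying B3's transfer function to that IN value gives OUT[B3] (row B3 above).

Answer: {a*d, c-d, e+e}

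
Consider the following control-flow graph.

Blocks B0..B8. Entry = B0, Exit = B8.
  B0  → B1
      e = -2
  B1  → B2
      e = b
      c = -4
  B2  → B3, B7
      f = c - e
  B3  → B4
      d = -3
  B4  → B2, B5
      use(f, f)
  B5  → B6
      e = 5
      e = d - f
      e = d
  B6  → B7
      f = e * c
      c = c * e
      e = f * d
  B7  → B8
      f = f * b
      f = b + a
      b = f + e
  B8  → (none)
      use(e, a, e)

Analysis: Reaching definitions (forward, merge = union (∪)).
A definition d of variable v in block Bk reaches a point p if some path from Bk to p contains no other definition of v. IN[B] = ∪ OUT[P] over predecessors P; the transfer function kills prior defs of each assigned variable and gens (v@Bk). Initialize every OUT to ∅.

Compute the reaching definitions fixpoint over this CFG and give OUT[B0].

Per-block solution:
  B0:  IN={}  OUT={e@B0}
  B1:  IN={e@B0}  OUT={c@B1, e@B1}
  B2:  IN={c@B1, d@B3, e@B1, f@B2}  OUT={c@B1, d@B3, e@B1, f@B2}
  B3:  IN={c@B1, d@B3, e@B1, f@B2}  OUT={c@B1, d@B3, e@B1, f@B2}
  B4:  IN={c@B1, d@B3, e@B1, f@B2}  OUT={c@B1, d@B3, e@B1, f@B2}
  B5:  IN={c@B1, d@B3, e@B1, f@B2}  OUT={c@B1, d@B3, e@B5, f@B2}
  B6:  IN={c@B1, d@B3, e@B5, f@B2}  OUT={c@B6, d@B3, e@B6, f@B6}
  B7:  IN={c@B1, c@B6, d@B3, e@B1, e@B6, f@B2, f@B6}  OUT={b@B7, c@B1, c@B6, d@B3, e@B1, e@B6, f@B7}
  B8:  IN={b@B7, c@B1, c@B6, d@B3, e@B1, e@B6, f@B7}  OUT={b@B7, c@B1, c@B6, d@B3, e@B1, e@B6, f@B7}

B0 is the boundary node: IN[B0] = {}
Applying B0's transfer function to that IN value gives OUT[B0] (row B0 above).

Answer: {e@B0}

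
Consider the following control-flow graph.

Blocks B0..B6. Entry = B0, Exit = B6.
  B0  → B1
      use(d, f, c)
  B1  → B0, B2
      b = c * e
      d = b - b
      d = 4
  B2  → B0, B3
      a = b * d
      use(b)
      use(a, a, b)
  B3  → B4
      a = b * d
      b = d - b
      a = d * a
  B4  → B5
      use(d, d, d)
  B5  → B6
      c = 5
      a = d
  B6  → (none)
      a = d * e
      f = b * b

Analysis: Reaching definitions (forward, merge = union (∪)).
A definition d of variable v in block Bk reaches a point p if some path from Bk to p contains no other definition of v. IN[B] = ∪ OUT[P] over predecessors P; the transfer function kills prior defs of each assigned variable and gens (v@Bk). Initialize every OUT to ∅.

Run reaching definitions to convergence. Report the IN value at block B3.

Converged values:
  B0:  IN={a@B2, b@B1, d@B1}  OUT={a@B2, b@B1, d@B1}
  B1:  IN={a@B2, b@B1, d@B1}  OUT={a@B2, b@B1, d@B1}
  B2:  IN={a@B2, b@B1, d@B1}  OUT={a@B2, b@B1, d@B1}
  B3:  IN={a@B2, b@B1, d@B1}  OUT={a@B3, b@B3, d@B1}
  B4:  IN={a@B3, b@B3, d@B1}  OUT={a@B3, b@B3, d@B1}
  B5:  IN={a@B3, b@B3, d@B1}  OUT={a@B5, b@B3, c@B5, d@B1}
  B6:  IN={a@B5, b@B3, c@B5, d@B1}  OUT={a@B6, b@B3, c@B5, d@B1, f@B6}

Merge at B3: IN[B3] = OUT[B2] = {a@B2, b@B1, d@B1}

Answer: {a@B2, b@B1, d@B1}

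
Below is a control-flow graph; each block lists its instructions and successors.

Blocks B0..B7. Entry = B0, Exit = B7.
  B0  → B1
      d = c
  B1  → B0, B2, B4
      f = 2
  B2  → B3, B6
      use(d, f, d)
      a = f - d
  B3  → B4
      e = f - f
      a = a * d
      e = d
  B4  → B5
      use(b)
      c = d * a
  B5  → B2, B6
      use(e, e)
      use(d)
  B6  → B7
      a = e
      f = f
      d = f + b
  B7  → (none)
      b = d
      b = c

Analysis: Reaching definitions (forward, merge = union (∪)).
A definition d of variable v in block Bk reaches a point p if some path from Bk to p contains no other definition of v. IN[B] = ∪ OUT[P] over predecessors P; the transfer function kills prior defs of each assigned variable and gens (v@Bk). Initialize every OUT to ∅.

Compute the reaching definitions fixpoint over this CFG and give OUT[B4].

Answer: {a@B3, c@B4, d@B0, e@B3, f@B1}

Trace:
Per-block solution:
  B0: | IN={d@B0, f@B1} | OUT={d@B0, f@B1}
  B1: | IN={d@B0, f@B1} | OUT={d@B0, f@B1}
  B2: | IN={a@B3, c@B4, d@B0, e@B3, f@B1} | OUT={a@B2, c@B4, d@B0, e@B3, f@B1}
  B3: | IN={a@B2, c@B4, d@B0, e@B3, f@B1} | OUT={a@B3, c@B4, d@B0, e@B3, f@B1}
  B4: | IN={a@B3, c@B4, d@B0, e@B3, f@B1} | OUT={a@B3, c@B4, d@B0, e@B3, f@B1}
  B5: | IN={a@B3, c@B4, d@B0, e@B3, f@B1} | OUT={a@B3, c@B4, d@B0, e@B3, f@B1}
  B6: | IN={a@B2, a@B3, c@B4, d@B0, e@B3, f@B1} | OUT={a@B6, c@B4, d@B6, e@B3, f@B6}
  B7: | IN={a@B6, c@B4, d@B6, e@B3, f@B6} | OUT={a@B6, b@B7, c@B4, d@B6, e@B3, f@B6}

Merge at B4: IN[B4] = OUT[B1] ⊔ OUT[B3] = {a@B3, c@B4, d@B0, e@B3, f@B1}
Applying B4's transfer function to that IN value gives OUT[B4] (row B4 above).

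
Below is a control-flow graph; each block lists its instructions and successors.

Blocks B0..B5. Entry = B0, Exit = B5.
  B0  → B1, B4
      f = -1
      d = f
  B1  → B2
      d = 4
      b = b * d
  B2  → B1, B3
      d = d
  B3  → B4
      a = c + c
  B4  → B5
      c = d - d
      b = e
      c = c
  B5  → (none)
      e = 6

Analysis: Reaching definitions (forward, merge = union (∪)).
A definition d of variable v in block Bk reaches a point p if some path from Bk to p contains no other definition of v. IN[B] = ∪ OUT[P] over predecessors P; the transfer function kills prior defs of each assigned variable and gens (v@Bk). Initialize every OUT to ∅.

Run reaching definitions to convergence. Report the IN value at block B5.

Per-block solution:
  B0:  IN={}  OUT={d@B0, f@B0}
  B1:  IN={b@B1, d@B0, d@B2, f@B0}  OUT={b@B1, d@B1, f@B0}
  B2:  IN={b@B1, d@B1, f@B0}  OUT={b@B1, d@B2, f@B0}
  B3:  IN={b@B1, d@B2, f@B0}  OUT={a@B3, b@B1, d@B2, f@B0}
  B4:  IN={a@B3, b@B1, d@B0, d@B2, f@B0}  OUT={a@B3, b@B4, c@B4, d@B0, d@B2, f@B0}
  B5:  IN={a@B3, b@B4, c@B4, d@B0, d@B2, f@B0}  OUT={a@B3, b@B4, c@B4, d@B0, d@B2, e@B5, f@B0}

Merge at B5: IN[B5] = OUT[B4] = {a@B3, b@B4, c@B4, d@B0, d@B2, f@B0}

Answer: {a@B3, b@B4, c@B4, d@B0, d@B2, f@B0}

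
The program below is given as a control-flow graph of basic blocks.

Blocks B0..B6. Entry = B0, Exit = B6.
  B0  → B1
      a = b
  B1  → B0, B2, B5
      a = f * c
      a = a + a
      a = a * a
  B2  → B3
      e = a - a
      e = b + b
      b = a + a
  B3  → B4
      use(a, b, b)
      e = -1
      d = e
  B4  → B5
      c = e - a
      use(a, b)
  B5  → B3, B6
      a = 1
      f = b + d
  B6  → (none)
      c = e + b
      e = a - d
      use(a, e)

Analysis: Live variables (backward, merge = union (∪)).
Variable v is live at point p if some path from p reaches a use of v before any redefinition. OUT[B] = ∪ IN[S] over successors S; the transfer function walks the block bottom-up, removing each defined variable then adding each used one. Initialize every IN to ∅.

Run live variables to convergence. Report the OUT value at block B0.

Converged values:
  B0:   IN={b, c, d, e, f}   OUT={b, c, d, e, f}
  B1:   IN={b, c, d, e, f}   OUT={a, b, c, d, e, f}
  B2:   IN={a, b}   OUT={a, b}
  B3:   IN={a, b}   OUT={a, b, d, e}
  B4:   IN={a, b, d, e}   OUT={b, d, e}
  B5:   IN={b, d, e}   OUT={a, b, d, e}
  B6:   IN={a, b, d, e}   OUT={}

Merge at B0: OUT[B0] = IN[B1] = {b, c, d, e, f}

Answer: {b, c, d, e, f}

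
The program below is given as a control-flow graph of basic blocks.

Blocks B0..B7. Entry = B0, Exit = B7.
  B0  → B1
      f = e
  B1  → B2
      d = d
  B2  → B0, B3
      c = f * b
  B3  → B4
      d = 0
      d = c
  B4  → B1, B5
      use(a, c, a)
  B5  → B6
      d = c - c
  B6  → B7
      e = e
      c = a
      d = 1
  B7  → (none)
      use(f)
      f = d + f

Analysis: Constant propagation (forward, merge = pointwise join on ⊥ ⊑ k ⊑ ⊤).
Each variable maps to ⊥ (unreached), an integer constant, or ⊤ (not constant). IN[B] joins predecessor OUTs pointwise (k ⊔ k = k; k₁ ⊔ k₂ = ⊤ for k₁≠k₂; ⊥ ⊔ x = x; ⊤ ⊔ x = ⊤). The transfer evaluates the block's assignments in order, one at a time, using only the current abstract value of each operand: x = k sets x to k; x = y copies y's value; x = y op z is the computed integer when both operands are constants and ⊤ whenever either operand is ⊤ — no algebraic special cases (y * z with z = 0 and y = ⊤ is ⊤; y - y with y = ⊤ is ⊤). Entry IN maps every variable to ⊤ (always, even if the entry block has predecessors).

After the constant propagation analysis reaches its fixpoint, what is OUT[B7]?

Answer: {a: ⊤, b: ⊤, c: ⊤, d: 1, e: ⊤, f: ⊤}

Working:
Fixpoint table:
  B0: | IN=(all ⊤) | OUT=(all ⊤)
  B1: | IN=(all ⊤) | OUT=(all ⊤)
  B2: | IN=(all ⊤) | OUT=(all ⊤)
  B3: | IN=(all ⊤) | OUT=(all ⊤)
  B4: | IN=(all ⊤) | OUT=(all ⊤)
  B5: | IN=(all ⊤) | OUT=(all ⊤)
  B6: | IN=(all ⊤) | OUT={d:1; rest ⊤}
  B7: | IN={d:1; rest ⊤} | OUT={d:1; rest ⊤}

Merge at B7: IN[B7] = OUT[B6] = {a: ⊤, b: ⊤, c: ⊤, d: 1, e: ⊤, f: ⊤}
Applying B7's transfer function to that IN value gives OUT[B7] (row B7 above).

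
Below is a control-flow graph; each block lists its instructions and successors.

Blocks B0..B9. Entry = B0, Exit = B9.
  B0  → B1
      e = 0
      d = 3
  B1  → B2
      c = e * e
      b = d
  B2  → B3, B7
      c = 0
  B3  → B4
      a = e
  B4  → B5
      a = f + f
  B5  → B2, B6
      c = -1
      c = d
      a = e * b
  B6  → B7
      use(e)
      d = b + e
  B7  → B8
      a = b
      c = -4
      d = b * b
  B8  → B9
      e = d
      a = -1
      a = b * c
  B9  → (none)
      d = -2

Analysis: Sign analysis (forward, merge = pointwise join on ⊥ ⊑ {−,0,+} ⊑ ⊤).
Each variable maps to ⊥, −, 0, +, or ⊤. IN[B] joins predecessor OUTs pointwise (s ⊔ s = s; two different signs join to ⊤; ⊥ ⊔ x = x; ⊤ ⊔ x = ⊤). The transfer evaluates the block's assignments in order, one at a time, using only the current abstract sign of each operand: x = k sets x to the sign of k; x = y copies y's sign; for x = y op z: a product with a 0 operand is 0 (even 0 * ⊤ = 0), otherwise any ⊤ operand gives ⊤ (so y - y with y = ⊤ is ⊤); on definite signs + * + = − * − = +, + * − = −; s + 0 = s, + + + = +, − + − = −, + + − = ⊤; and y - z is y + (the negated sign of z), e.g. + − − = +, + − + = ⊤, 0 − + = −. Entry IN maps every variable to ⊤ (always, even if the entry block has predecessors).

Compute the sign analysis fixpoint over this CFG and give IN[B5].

Converged values:
  B0:  IN=(all ⊤)  OUT={d:+, e:0; rest ⊤}
  B1:  IN={d:+, e:0; rest ⊤}  OUT={b:+, c:0, d:+, e:0; rest ⊤}
  B2:  IN={b:+, d:+, e:0; rest ⊤}  OUT={b:+, c:0, d:+, e:0; rest ⊤}
  B3:  IN={b:+, c:0, d:+, e:0; rest ⊤}  OUT={a:0, b:+, c:0, d:+, e:0; rest ⊤}
  B4:  IN={a:0, b:+, c:0, d:+, e:0; rest ⊤}  OUT={b:+, c:0, d:+, e:0; rest ⊤}
  B5:  IN={b:+, c:0, d:+, e:0; rest ⊤}  OUT={a:0, b:+, c:+, d:+, e:0; rest ⊤}
  B6:  IN={a:0, b:+, c:+, d:+, e:0; rest ⊤}  OUT={a:0, b:+, c:+, d:+, e:0; rest ⊤}
  B7:  IN={b:+, d:+, e:0; rest ⊤}  OUT={a:+, b:+, c:-, d:+, e:0; rest ⊤}
  B8:  IN={a:+, b:+, c:-, d:+, e:0; rest ⊤}  OUT={a:-, b:+, c:-, d:+, e:+; rest ⊤}
  B9:  IN={a:-, b:+, c:-, d:+, e:+; rest ⊤}  OUT={a:-, b:+, c:-, d:-, e:+; rest ⊤}

Merge at B5: IN[B5] = OUT[B4] = {a: ⊤, b: +, c: 0, d: +, e: 0, f: ⊤}

Answer: {a: ⊤, b: +, c: 0, d: +, e: 0, f: ⊤}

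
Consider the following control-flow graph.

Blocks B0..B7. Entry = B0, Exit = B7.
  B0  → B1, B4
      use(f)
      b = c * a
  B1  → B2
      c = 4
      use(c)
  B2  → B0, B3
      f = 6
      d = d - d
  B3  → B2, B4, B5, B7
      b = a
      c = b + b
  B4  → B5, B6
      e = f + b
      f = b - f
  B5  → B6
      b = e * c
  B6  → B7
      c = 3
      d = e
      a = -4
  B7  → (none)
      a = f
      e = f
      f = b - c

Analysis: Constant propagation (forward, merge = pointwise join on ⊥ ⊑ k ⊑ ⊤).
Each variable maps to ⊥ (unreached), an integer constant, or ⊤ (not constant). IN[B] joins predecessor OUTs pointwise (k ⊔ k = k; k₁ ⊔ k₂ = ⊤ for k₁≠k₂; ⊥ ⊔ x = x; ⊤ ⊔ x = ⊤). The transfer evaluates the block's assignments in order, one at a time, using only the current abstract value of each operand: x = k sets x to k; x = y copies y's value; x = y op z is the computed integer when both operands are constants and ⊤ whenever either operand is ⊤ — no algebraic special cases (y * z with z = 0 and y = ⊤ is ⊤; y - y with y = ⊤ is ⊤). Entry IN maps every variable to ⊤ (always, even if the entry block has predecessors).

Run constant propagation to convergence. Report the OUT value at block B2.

Answer: {a: ⊤, b: ⊤, c: ⊤, d: ⊤, e: ⊤, f: 6}

Trace:
Per-block solution:
  B0:   IN=(all ⊤)   OUT=(all ⊤)
  B1:   IN=(all ⊤)   OUT={c:4; rest ⊤}
  B2:   IN=(all ⊤)   OUT={f:6; rest ⊤}
  B3:   IN={f:6; rest ⊤}   OUT={f:6; rest ⊤}
  B4:   IN=(all ⊤)   OUT=(all ⊤)
  B5:   IN=(all ⊤)   OUT=(all ⊤)
  B6:   IN=(all ⊤)   OUT={a:-4, c:3; rest ⊤}
  B7:   IN=(all ⊤)   OUT=(all ⊤)

Merge at B2: IN[B2] = OUT[B1] ⊔ OUT[B3] = {a: ⊤, b: ⊤, c: ⊤, d: ⊤, e: ⊤, f: ⊤}
Applying B2's transfer function to that IN value gives OUT[B2] (row B2 above).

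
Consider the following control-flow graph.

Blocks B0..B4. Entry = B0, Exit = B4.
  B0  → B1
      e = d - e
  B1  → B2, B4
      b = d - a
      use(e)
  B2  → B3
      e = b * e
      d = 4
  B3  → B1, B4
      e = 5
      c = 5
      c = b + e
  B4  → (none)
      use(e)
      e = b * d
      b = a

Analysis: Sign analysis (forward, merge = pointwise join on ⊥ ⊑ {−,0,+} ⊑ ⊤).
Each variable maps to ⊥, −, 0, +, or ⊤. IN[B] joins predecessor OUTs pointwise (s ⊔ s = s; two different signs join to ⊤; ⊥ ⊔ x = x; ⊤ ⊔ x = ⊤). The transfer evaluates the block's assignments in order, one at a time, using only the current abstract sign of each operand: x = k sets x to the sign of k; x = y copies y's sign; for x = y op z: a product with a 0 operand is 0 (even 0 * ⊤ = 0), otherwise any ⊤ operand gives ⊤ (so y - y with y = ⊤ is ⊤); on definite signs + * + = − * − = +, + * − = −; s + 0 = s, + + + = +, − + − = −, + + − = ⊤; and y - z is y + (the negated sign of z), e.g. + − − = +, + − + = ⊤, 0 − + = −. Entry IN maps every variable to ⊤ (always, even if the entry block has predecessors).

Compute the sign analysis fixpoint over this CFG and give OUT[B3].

Per-block solution:
  B0:  IN=(all ⊤)  OUT=(all ⊤)
  B1:  IN=(all ⊤)  OUT=(all ⊤)
  B2:  IN=(all ⊤)  OUT={d:+; rest ⊤}
  B3:  IN={d:+; rest ⊤}  OUT={d:+, e:+; rest ⊤}
  B4:  IN=(all ⊤)  OUT=(all ⊤)

Merge at B3: IN[B3] = OUT[B2] = {a: ⊤, b: ⊤, c: ⊤, d: +, e: ⊤, f: ⊤}
Applying B3's transfer function to that IN value gives OUT[B3] (row B3 above).

Answer: {a: ⊤, b: ⊤, c: ⊤, d: +, e: +, f: ⊤}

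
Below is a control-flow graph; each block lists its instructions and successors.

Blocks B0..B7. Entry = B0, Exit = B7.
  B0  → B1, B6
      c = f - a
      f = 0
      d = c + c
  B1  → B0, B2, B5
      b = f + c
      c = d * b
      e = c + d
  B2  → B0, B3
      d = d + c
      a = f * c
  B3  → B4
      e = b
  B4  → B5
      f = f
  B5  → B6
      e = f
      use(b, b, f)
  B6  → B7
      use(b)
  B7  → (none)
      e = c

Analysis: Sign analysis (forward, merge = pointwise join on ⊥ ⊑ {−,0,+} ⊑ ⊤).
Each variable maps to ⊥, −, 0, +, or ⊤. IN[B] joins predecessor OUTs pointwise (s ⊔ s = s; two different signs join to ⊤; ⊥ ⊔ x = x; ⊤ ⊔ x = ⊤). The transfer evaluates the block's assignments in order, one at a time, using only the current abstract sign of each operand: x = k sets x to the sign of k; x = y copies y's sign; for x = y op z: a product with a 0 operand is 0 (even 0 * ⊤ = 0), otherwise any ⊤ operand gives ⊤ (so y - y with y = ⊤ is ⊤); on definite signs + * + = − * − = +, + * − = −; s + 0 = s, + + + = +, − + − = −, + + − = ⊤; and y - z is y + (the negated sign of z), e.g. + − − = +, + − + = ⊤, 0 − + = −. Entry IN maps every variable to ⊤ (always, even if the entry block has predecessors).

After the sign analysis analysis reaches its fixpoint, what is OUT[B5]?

Answer: {a: ⊤, b: ⊤, c: ⊤, d: ⊤, e: 0, f: 0}

Derivation:
Per-block solution:
  B0: | IN=(all ⊤) | OUT={f:0; rest ⊤}
  B1: | IN={f:0; rest ⊤} | OUT={f:0; rest ⊤}
  B2: | IN={f:0; rest ⊤} | OUT={a:0, f:0; rest ⊤}
  B3: | IN={a:0, f:0; rest ⊤} | OUT={a:0, f:0; rest ⊤}
  B4: | IN={a:0, f:0; rest ⊤} | OUT={a:0, f:0; rest ⊤}
  B5: | IN={f:0; rest ⊤} | OUT={e:0, f:0; rest ⊤}
  B6: | IN={f:0; rest ⊤} | OUT={f:0; rest ⊤}
  B7: | IN={f:0; rest ⊤} | OUT={f:0; rest ⊤}

Merge at B5: IN[B5] = OUT[B1] ⊔ OUT[B4] = {a: ⊤, b: ⊤, c: ⊤, d: ⊤, e: ⊤, f: 0}
Applying B5's transfer function to that IN value gives OUT[B5] (row B5 above).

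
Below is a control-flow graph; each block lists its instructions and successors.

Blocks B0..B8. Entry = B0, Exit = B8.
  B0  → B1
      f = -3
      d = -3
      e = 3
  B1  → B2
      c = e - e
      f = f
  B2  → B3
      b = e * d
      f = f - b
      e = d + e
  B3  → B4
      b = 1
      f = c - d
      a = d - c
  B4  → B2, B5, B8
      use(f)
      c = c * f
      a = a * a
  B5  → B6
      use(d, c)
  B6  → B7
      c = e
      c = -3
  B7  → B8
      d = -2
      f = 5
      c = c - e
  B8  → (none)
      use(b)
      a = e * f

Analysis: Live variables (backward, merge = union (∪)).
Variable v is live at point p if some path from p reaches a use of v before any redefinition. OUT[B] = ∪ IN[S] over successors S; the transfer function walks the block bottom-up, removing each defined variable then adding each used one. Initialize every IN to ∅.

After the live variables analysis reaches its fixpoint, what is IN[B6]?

Per-block solution:
  B0:  IN={}  OUT={d, e, f}
  B1:  IN={d, e, f}  OUT={c, d, e, f}
  B2:  IN={c, d, e, f}  OUT={c, d, e}
  B3:  IN={c, d, e}  OUT={a, b, c, d, e, f}
  B4:  IN={a, b, c, d, e, f}  OUT={b, c, d, e, f}
  B5:  IN={b, c, d, e}  OUT={b, e}
  B6:  IN={b, e}  OUT={b, c, e}
  B7:  IN={b, c, e}  OUT={b, e, f}
  B8:  IN={b, e, f}  OUT={}

Merge at B6: OUT[B6] = IN[B7] = {b, c, e}
Applying B6's transfer function to that OUT value gives IN[B6] (row B6 above).

Answer: {b, e}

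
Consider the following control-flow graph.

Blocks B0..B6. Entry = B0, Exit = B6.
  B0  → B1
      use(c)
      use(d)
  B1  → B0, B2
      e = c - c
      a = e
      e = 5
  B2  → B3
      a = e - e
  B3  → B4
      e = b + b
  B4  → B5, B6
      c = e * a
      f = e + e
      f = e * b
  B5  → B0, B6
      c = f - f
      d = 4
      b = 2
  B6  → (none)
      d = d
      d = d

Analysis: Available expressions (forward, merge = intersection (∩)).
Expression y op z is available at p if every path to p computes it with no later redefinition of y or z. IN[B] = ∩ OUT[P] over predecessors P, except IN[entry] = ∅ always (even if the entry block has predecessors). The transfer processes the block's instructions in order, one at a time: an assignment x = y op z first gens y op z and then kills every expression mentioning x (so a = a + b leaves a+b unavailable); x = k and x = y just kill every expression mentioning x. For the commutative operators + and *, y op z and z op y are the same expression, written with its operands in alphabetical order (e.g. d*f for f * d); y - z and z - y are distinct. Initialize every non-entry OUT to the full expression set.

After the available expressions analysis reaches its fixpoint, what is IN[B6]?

Fixpoint table:
  B0: | IN={} | OUT={}
  B1: | IN={} | OUT={c-c}
  B2: | IN={c-c} | OUT={c-c, e-e}
  B3: | IN={c-c, e-e} | OUT={b+b, c-c}
  B4: | IN={b+b, c-c} | OUT={a*e, b*e, b+b, e+e}
  B5: | IN={a*e, b*e, b+b, e+e} | OUT={a*e, e+e, f-f}
  B6: | IN={a*e, e+e} | OUT={a*e, e+e}

Merge at B6: IN[B6] = OUT[B4] ∩ OUT[B5] = {a*e, e+e}

Answer: {a*e, e+e}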